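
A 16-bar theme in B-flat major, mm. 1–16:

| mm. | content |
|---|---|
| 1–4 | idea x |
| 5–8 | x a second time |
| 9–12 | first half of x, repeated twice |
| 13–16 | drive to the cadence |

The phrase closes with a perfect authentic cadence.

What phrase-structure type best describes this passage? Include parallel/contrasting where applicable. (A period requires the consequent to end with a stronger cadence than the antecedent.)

Basic idea (mm. 1–4) + its repetition (measures 5–8) form the presentation; fragmentation and cadence (bars 9–16) form the continuation — the 16-bar whole is a sentence.

sentence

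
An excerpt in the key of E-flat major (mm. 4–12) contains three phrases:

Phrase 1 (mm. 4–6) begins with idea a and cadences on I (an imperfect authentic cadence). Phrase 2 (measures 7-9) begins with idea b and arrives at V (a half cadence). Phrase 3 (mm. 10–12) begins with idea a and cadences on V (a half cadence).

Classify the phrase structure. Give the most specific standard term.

The final phrase closes with a half cadence, which is not stronger than the preceding half cadence; the 3 phrases lack an overall antecedent–consequent design and so form a phrase group.

phrase group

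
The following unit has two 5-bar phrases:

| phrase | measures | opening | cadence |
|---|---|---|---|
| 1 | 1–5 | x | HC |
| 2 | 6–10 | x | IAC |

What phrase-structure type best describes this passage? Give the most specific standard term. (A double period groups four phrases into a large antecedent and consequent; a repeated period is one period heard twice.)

Phrase 1 ends with a half cadence (weaker) and phrase 2 with an imperfect authentic cadence (stronger): antecedent + consequent = a period.
The two phrases open with the same material (x / x), so the period is parallel.

parallel period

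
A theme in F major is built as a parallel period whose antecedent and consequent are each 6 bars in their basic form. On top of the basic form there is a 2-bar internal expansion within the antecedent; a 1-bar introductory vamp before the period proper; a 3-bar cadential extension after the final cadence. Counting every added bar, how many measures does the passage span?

18 measures

Basic parallel period: 6 + 6 = 12 bars.
12 (basic form) + 2 (internal expansion) + 1 (introduction) + 3 (cadential extension) = 18.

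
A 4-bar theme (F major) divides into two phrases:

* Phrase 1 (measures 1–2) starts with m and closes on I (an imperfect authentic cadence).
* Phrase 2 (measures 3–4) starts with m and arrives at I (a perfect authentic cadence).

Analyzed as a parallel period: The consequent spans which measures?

The antecedent is the phrase ending with the weaker cadence (imperfect authentic cadence, phrase 1) and the consequent the one ending more conclusively (perfect authentic cadence, phrase 2); the consequent is measures 3–4.

measures 3–4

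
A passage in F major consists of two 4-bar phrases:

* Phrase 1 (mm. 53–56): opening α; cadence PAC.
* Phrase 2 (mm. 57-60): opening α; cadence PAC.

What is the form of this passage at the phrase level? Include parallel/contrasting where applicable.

Both phrases have the same opening (α) and the same cadence (perfect authentic cadence): the second is a restatement, not a consequent, so this is a repeated phrase rather than a period.

repeated phrase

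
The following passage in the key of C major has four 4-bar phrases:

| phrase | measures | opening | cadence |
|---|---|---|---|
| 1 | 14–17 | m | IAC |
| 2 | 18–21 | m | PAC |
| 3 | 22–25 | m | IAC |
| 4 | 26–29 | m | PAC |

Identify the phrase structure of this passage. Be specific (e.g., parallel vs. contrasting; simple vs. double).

The cadence pattern IAC–PAC–IAC–PAC is weak–strong twice, and phrases 3–4 restate phrases 1–2: a period heard twice, not a double period (which would end weakly at phrase 2).

repeated period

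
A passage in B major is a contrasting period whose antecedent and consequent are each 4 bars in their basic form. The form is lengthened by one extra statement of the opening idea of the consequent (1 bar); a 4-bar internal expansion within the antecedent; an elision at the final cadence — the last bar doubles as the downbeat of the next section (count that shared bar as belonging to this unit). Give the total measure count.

Basic contrasting period: 4 + 4 = 8 bars.
8 (basic form) + 1 (extra statement) + 4 (internal expansion) = 13.
The elision shares a bar with the next section but does not change this unit's count.

13 measures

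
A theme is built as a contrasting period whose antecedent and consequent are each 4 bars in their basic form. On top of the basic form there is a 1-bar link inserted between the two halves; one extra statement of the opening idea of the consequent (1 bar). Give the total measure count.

10 measures

Basic contrasting period: 4 + 4 = 8 bars.
8 (basic form) + 1 (link) + 1 (extra statement) = 10.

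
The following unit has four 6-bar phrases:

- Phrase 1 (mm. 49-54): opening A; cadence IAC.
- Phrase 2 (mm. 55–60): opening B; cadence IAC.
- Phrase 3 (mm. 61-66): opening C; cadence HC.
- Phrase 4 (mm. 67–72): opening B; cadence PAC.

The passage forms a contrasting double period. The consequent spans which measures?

In a double period the four phrases pair into a large antecedent (phrases 1–2, ending imperfect authentic cadence) and a large consequent (phrases 3–4, ending perfect authentic cadence). The consequent spans mm. 61–72.

measures 61–72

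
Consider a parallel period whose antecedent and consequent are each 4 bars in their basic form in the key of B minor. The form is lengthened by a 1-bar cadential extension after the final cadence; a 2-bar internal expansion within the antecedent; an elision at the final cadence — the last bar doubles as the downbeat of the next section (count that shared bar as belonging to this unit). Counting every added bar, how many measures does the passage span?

11 measures

Basic parallel period: 4 + 4 = 8 bars.
8 (basic form) + 1 (cadential extension) + 2 (internal expansion) = 11.
The elision shares a bar with the next section but does not change this unit's count.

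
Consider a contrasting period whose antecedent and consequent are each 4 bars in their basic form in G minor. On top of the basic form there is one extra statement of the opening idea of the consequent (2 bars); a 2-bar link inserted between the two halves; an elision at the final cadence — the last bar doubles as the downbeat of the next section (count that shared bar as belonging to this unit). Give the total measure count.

12 measures

Basic contrasting period: 4 + 4 = 8 bars.
8 (basic form) + 2 (extra statement) + 2 (link) = 12.
The elision shares a bar with the next section but does not change this unit's count.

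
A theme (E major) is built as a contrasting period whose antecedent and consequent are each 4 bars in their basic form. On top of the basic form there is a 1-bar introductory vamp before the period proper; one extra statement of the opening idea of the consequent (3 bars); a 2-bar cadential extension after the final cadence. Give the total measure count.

Basic contrasting period: 4 + 4 = 8 bars.
8 (basic form) + 1 (introduction) + 3 (extra statement) + 2 (cadential extension) = 14.

14 measures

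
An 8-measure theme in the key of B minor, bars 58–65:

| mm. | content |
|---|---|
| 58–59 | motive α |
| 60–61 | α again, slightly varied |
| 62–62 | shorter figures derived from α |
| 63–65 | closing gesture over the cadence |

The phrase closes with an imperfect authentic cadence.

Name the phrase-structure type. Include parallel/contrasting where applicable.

sentence

Basic idea (bars 58–59) + its repetition (mm. 60–61) form the presentation; fragmentation and cadence (measures 62-65) form the continuation — the 8-bar whole is a sentence.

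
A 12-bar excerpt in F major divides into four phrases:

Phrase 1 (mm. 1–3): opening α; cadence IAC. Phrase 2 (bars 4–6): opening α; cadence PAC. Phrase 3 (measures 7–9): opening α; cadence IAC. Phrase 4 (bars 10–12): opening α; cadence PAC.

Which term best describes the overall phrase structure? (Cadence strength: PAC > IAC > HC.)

repeated period

The cadence pattern IAC–PAC–IAC–PAC is weak–strong twice, and phrases 3–4 restate phrases 1–2: a period heard twice, not a double period (which would end weakly at phrase 2).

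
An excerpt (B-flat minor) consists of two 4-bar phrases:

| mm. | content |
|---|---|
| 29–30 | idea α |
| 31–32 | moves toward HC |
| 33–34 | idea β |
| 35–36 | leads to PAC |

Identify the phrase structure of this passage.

Phrase 1 ends with a half cadence (weaker) and phrase 2 with a perfect authentic cadence (stronger): antecedent + consequent = a period.
The two phrases open with different material (α / β), so the period is contrasting.

contrasting period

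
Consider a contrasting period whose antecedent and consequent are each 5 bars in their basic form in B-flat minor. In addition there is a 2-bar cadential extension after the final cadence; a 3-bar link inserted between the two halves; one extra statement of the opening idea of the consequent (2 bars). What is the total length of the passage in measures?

Basic contrasting period: 5 + 5 = 10 bars.
10 (basic form) + 2 (cadential extension) + 3 (link) + 2 (extra statement) = 17.

17 measures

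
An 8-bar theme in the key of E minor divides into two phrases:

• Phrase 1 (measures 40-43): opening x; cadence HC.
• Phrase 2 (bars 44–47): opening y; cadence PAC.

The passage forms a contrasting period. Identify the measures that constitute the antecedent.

The antecedent is the phrase ending with the weaker cadence (half cadence, phrase 1) and the consequent the one ending more conclusively (perfect authentic cadence, phrase 2); the antecedent is mm. 40–43.

measures 40–43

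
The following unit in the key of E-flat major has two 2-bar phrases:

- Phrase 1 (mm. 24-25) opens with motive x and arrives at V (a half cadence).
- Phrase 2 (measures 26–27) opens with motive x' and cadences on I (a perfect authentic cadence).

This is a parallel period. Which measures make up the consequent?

The phrase ending with the weaker cadence (half cadence) is the antecedent; the one ending more conclusively (perfect authentic cadence) is the consequent. The consequent is measures 26–27.

measures 26–27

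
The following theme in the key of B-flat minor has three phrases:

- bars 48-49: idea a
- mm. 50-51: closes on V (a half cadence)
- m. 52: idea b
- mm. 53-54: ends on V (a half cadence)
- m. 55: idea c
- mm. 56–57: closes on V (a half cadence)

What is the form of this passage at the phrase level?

The final phrase closes with a half cadence, which is not stronger than the preceding half cadence; the 3 phrases lack an overall antecedent–consequent design and so form a phrase group.

phrase group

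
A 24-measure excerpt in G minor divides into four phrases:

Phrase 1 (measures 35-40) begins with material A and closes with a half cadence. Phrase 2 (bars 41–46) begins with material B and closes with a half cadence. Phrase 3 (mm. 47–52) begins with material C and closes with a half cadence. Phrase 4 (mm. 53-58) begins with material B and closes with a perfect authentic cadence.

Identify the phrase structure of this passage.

Four phrases in two halves: the first half (mm. 35–46) ends with a half cadence, the second (mm. 47-58) with a perfect authentic cadence — a large antecedent–consequent pair, i.e. a double period.
Phrase 3 begins with different material from phrase 1, making it contrasting.

contrasting double period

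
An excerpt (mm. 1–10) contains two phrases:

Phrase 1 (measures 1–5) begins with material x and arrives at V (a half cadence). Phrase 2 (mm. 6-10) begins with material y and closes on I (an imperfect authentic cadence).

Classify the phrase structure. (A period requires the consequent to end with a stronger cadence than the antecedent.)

Phrase 1 ends with a half cadence (weaker) and phrase 2 with an imperfect authentic cadence (stronger): antecedent + consequent = a period.
The two phrases open with different material (x / y), so the period is contrasting.

contrasting period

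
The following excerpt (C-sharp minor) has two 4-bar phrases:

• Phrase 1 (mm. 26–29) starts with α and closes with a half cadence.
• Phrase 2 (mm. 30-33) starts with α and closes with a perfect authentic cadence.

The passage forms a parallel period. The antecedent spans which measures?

The antecedent is the phrase ending with the weaker cadence (half cadence, phrase 1) and the consequent the one ending more conclusively (perfect authentic cadence, phrase 2); the antecedent is measures 26–29.

measures 26–29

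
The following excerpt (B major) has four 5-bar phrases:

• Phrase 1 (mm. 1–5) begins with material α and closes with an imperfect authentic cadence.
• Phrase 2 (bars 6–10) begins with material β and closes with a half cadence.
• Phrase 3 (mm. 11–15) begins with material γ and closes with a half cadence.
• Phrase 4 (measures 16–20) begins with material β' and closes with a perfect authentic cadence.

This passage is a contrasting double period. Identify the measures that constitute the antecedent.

In a double period the four phrases pair into a large antecedent (phrases 1–2, ending half cadence) and a large consequent (phrases 3–4, ending perfect authentic cadence). The antecedent spans bars 1–10.

measures 1–10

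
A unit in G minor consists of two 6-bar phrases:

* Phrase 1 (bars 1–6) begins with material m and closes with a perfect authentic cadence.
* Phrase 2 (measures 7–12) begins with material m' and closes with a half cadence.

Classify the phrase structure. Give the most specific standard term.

phrase group

The second phrase closes with a half cadence, which is not stronger than the first phrase's perfect authentic cadence; without a weak→strong cadential pair there is no antecedent–consequent relationship, so this is a phrase group rather than a period.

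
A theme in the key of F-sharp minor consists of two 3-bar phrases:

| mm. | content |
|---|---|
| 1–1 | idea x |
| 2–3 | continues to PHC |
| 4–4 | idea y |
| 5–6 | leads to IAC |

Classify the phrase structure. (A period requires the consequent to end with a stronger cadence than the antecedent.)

contrasting period

Phrase 1 ends with a Phrygian half cadence (weaker) and phrase 2 with an imperfect authentic cadence (stronger): antecedent + consequent = a period.
The two phrases open with different material (x / y), so the period is contrasting.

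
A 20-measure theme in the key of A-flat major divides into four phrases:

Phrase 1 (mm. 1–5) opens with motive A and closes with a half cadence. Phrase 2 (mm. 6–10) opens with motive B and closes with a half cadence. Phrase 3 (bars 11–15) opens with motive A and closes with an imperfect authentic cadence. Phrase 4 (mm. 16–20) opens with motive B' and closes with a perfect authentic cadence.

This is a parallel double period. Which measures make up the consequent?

In a double period the first pair of phrases (ending half cadence) is the large antecedent and the second pair (ending perfect authentic cadence) is the large consequent; the consequent is measures 11–20.

measures 11–20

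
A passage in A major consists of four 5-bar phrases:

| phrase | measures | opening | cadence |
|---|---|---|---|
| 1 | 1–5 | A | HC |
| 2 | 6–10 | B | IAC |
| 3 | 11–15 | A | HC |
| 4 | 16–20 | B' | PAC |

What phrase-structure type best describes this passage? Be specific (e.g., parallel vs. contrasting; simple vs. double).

parallel double period

Four phrases in two halves: the first half (measures 1–10) ends with an imperfect authentic cadence, the second (mm. 11–20) with a perfect authentic cadence — a large antecedent–consequent pair, i.e. a double period.
Phrase 3 begins with the same material as phrase 1, making it parallel.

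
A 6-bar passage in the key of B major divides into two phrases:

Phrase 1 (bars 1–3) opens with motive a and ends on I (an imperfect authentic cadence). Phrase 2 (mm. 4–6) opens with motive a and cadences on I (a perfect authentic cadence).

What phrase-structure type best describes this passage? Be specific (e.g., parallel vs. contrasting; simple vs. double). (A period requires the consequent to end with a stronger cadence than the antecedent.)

parallel period

Phrase 1 ends with an imperfect authentic cadence (weaker) and phrase 2 with a perfect authentic cadence (stronger): antecedent + consequent = a period.
The two phrases open with the same material (a / a), so the period is parallel.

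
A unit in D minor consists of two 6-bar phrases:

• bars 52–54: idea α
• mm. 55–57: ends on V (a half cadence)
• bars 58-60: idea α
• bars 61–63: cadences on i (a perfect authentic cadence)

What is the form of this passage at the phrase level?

Phrase 1 ends with a half cadence (weaker) and phrase 2 with a perfect authentic cadence (stronger): antecedent + consequent = a period.
The two phrases open with the same material (α / α), so the period is parallel.

parallel period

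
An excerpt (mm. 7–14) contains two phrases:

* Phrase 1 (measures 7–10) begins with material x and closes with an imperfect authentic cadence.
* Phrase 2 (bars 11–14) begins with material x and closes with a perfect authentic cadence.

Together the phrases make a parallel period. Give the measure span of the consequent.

The phrase ending with the weaker cadence (imperfect authentic cadence) is the antecedent; the one ending more conclusively (perfect authentic cadence) is the consequent. The consequent is measures 11–14.

measures 11–14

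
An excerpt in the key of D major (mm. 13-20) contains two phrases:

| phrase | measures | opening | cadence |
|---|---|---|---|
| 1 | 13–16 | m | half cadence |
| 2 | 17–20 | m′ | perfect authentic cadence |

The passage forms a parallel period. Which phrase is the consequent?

phrase 2

The phrase ending with the weaker cadence (half cadence) is the antecedent; the one ending more conclusively (perfect authentic cadence) is the consequent. The consequent is phrase 2.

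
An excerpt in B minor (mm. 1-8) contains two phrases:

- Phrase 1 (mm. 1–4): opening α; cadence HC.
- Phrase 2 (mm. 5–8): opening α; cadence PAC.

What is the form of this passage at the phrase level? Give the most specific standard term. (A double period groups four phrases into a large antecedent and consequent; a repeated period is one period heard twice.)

Phrase 1 ends with a half cadence (weaker) and phrase 2 with a perfect authentic cadence (stronger): antecedent + consequent = a period.
The two phrases open with the same material (α / α), so the period is parallel.

parallel period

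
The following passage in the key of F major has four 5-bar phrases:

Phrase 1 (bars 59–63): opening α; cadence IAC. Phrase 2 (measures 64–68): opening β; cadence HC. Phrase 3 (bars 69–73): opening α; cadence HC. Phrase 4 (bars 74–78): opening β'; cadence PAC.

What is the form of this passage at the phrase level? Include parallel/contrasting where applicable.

Four phrases in two halves: the first half (measures 59–68) ends with a half cadence, the second (mm. 69–78) with a perfect authentic cadence — a large antecedent–consequent pair, i.e. a double period.
Phrase 3 begins with the same material as phrase 1, making it parallel.

parallel double period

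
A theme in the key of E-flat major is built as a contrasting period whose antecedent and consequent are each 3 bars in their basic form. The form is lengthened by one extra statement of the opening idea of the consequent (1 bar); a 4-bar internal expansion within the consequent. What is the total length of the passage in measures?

11 measures

Basic contrasting period: 3 + 3 = 6 bars.
6 (basic form) + 1 (extra statement) + 4 (internal expansion) = 11.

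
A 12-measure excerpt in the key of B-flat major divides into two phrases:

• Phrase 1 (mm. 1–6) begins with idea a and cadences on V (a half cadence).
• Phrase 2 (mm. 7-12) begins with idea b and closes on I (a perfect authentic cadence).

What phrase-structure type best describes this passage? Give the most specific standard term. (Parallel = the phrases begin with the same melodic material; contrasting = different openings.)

contrasting period

Phrase 1 ends with a half cadence (weaker) and phrase 2 with a perfect authentic cadence (stronger): antecedent + consequent = a period.
The two phrases open with different material (a / b), so the period is contrasting.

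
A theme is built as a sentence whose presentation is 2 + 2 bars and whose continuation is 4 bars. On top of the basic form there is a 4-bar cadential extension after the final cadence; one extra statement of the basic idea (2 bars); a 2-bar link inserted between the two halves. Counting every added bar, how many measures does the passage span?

Basic sentence: 2 + 2 + 4 = 8 bars.
8 (basic form) + 4 (cadential extension) + 2 (extra statement) + 2 (link) = 16.

16 measures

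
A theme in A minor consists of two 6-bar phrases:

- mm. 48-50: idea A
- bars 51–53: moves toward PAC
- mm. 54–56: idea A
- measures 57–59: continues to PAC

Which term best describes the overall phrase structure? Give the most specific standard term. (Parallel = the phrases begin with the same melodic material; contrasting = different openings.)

Both phrases have the same opening (A) and the same cadence (perfect authentic cadence): the second is a restatement, not a consequent, so this is a repeated phrase rather than a period.

repeated phrase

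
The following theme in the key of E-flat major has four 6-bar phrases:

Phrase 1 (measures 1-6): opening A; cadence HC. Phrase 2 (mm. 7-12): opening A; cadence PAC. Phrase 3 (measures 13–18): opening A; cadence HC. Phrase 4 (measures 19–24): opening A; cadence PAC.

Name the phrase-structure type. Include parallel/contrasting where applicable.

repeated period

The cadence pattern HC–PAC–HC–PAC is weak–strong twice, and phrases 3–4 restate phrases 1–2: a period heard twice, not a double period (which would end weakly at phrase 2).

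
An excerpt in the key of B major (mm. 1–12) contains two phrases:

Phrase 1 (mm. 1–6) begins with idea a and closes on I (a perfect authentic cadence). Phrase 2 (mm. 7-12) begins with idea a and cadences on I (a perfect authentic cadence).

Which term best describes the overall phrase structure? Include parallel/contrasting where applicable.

repeated phrase

Both phrases have the same opening (a) and the same cadence (perfect authentic cadence): the second is a restatement, not a consequent, so this is a repeated phrase rather than a period.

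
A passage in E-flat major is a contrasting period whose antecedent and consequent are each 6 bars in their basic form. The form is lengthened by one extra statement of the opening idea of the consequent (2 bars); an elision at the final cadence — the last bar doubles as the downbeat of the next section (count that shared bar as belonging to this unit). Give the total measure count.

Basic contrasting period: 6 + 6 = 12 bars.
12 (basic form) + 2 (extra statement) = 14.
The elision shares a bar with the next section but does not change this unit's count.

14 measures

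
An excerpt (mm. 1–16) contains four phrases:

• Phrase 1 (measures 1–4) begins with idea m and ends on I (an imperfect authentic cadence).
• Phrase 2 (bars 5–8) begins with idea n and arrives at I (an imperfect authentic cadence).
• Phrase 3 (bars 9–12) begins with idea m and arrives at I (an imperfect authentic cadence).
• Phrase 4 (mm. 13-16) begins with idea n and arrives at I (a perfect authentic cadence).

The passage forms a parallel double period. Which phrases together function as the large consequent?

phrases 3 and 4

In a double period the first pair of phrases (ending imperfect authentic cadence) is the large antecedent and the second pair (ending perfect authentic cadence) is the large consequent; the consequent is phrases 3 and 4.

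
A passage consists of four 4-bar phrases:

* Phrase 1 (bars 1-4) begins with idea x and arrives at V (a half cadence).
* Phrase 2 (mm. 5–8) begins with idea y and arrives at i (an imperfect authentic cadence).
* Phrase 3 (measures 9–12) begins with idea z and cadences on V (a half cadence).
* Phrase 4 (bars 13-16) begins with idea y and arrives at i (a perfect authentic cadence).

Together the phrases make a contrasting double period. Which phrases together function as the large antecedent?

phrases 1 and 2

In a double period the first pair of phrases (ending imperfect authentic cadence) is the large antecedent and the second pair (ending perfect authentic cadence) is the large consequent; the antecedent is phrases 1 and 2.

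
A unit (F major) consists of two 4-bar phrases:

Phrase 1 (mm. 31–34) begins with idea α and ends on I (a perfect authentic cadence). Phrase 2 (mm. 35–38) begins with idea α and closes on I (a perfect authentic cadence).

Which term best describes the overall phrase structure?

repeated phrase

Both phrases have the same opening (α) and the same cadence (perfect authentic cadence): the second is a restatement, not a consequent, so this is a repeated phrase rather than a period.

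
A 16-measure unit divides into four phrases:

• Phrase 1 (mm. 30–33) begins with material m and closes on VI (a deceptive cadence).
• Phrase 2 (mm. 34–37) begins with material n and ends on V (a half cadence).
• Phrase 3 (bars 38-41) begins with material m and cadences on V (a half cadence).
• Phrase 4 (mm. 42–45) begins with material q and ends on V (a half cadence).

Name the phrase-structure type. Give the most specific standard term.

phrase group

Phrase 4 ends with a half cadence, no stronger than phrase 2's half cadence, so the four phrases do not form a double period; nor do phrases 3–4 duplicate 1–2, so it is not a repeated period. With no phrase reaching a conclusive cadence, the passage is a phrase group.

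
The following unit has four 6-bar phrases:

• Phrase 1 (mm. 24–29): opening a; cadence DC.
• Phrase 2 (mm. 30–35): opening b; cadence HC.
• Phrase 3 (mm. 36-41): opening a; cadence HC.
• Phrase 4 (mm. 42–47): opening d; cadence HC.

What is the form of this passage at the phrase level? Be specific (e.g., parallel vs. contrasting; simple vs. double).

phrase group

Phrase 4 ends with a half cadence, no stronger than phrase 2's half cadence, so the four phrases do not form a double period; nor do phrases 3–4 duplicate 1–2, so it is not a repeated period. With no phrase reaching a conclusive cadence, the passage is a phrase group.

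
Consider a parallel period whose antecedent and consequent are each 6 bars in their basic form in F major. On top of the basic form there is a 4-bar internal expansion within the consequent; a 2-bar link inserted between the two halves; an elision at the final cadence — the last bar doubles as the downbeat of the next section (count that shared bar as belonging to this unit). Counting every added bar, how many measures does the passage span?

18 measures

Basic parallel period: 6 + 6 = 12 bars.
12 (basic form) + 4 (internal expansion) + 2 (link) = 18.
The elision shares a bar with the next section but does not change this unit's count.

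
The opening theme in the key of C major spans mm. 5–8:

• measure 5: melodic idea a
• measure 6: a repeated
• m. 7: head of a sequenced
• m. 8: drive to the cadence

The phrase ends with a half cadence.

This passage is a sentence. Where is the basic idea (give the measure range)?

measures 5–5

The presentation of a sentence is the basic idea (m. 5) plus its repetition (bar 6); the basic idea is therefore bar 5.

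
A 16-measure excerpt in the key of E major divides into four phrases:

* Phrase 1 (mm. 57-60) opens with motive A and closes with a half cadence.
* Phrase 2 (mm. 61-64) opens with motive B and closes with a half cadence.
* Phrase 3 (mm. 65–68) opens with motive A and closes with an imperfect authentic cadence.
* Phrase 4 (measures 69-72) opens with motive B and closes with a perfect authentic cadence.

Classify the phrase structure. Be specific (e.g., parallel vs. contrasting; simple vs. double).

parallel double period

Four phrases in two halves: the first half (mm. 57–64) ends with a half cadence, the second (measures 65–72) with a perfect authentic cadence — a large antecedent–consequent pair, i.e. a double period.
Phrase 3 begins with the same material as phrase 1, making it parallel.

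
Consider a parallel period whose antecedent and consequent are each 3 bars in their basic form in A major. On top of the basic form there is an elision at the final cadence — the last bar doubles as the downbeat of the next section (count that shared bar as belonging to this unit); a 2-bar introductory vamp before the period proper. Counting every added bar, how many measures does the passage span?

8 measures

Basic parallel period: 3 + 3 = 6 bars.
6 (basic form) + 2 (introduction) = 8.
The elision shares a bar with the next section but does not change this unit's count.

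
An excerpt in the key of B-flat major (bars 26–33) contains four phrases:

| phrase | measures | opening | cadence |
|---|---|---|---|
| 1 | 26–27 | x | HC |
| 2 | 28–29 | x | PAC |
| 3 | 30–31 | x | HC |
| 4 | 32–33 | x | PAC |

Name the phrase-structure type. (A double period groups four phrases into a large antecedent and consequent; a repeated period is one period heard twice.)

The cadence pattern HC–PAC–HC–PAC is weak–strong twice, and phrases 3–4 restate phrases 1–2: a period heard twice, not a double period (which would end weakly at phrase 2).

repeated period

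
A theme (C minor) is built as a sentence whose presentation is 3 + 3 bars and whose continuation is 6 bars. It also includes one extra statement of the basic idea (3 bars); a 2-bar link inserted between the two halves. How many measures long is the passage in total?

17 measures

Basic sentence: 3 + 3 + 6 = 12 bars.
12 (basic form) + 3 (extra statement) + 2 (link) = 17.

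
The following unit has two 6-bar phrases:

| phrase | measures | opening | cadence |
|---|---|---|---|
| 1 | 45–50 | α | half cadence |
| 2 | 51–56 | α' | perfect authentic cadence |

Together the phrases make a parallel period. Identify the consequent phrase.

The phrase ending with the weaker cadence (half cadence) is the antecedent; the one ending more conclusively (perfect authentic cadence) is the consequent. The consequent is phrase 2.

phrase 2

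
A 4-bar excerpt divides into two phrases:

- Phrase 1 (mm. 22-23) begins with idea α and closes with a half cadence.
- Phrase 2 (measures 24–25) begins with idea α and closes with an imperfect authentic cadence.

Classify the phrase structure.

parallel period

Phrase 1 ends with a half cadence (weaker) and phrase 2 with an imperfect authentic cadence (stronger): antecedent + consequent = a period.
The two phrases open with the same material (α / α), so the period is parallel.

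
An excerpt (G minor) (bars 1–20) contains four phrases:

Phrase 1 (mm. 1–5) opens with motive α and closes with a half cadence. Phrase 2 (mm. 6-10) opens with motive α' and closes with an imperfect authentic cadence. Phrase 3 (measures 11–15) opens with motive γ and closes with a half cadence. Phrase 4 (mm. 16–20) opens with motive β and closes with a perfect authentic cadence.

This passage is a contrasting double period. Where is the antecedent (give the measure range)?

measures 1–10

In a double period the four phrases pair into a large antecedent (phrases 1–2, ending imperfect authentic cadence) and a large consequent (phrases 3–4, ending perfect authentic cadence). The antecedent spans bars 1-10.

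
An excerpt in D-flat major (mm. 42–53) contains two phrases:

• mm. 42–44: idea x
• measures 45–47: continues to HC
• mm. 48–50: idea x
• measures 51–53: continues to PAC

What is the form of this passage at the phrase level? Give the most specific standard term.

parallel period

Phrase 1 ends with a half cadence (weaker) and phrase 2 with a perfect authentic cadence (stronger): antecedent + consequent = a period.
The two phrases open with the same material (x / x), so the period is parallel.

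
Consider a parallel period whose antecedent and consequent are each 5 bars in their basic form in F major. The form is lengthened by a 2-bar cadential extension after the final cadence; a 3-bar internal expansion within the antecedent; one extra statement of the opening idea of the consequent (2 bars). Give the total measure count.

17 measures

Basic parallel period: 5 + 5 = 10 bars.
10 (basic form) + 2 (cadential extension) + 3 (internal expansion) + 2 (extra statement) = 17.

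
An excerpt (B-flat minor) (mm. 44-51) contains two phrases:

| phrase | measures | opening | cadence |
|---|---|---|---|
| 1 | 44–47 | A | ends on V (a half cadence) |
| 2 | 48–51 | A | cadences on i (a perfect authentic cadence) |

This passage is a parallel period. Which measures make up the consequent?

The antecedent is the phrase ending with the weaker cadence (half cadence, phrase 1) and the consequent the one ending more conclusively (perfect authentic cadence, phrase 2); the consequent is mm. 48–51.

measures 48–51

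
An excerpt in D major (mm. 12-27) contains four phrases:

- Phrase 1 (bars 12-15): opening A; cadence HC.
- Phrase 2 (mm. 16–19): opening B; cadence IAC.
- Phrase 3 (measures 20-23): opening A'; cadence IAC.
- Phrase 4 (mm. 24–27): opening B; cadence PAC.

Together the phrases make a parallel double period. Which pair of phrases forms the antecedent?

phrases 1 and 2

In a double period the first pair of phrases (ending imperfect authentic cadence) is the large antecedent and the second pair (ending perfect authentic cadence) is the large consequent; the antecedent is phrases 1 and 2.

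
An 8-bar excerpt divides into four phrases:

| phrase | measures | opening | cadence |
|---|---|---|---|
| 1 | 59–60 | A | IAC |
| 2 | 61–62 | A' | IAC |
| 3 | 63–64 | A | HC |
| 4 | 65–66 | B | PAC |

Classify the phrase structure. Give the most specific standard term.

Four phrases in two halves: the first half (measures 59-62) ends with an imperfect authentic cadence, the second (mm. 63-66) with a perfect authentic cadence — a large antecedent–consequent pair, i.e. a double period.
Phrase 3 begins with the same material as phrase 1, making it parallel.

parallel double period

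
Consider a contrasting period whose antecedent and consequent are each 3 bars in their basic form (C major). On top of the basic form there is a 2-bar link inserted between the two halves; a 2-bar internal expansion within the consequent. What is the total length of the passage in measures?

Basic contrasting period: 3 + 3 = 6 bars.
6 (basic form) + 2 (link) + 2 (internal expansion) = 10.

10 measures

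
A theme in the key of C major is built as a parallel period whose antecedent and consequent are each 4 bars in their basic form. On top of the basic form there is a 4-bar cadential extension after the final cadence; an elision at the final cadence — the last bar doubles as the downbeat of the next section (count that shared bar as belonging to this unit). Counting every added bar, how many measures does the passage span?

Basic parallel period: 4 + 4 = 8 bars.
8 (basic form) + 4 (cadential extension) = 12.
The elision shares a bar with the next section but does not change this unit's count.

12 measures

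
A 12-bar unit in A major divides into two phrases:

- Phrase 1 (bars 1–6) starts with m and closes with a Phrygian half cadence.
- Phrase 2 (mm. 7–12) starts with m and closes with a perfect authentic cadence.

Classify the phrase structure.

parallel period

Phrase 1 ends with a Phrygian half cadence (weaker) and phrase 2 with a perfect authentic cadence (stronger): antecedent + consequent = a period.
The two phrases open with the same material (m / m), so the period is parallel.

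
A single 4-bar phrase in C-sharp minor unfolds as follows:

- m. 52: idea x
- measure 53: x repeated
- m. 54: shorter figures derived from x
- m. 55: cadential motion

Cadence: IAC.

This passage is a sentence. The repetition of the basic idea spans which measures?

The presentation of a sentence is the basic idea (m. 52) plus its repetition (measure 53); the repetition of the basic idea is therefore measure 53.

measures 53–53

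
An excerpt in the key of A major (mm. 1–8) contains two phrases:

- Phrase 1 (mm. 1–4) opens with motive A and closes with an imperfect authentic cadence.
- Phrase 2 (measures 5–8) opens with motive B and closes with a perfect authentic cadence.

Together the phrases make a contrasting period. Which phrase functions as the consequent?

phrase 2

The phrase ending with the weaker cadence (imperfect authentic cadence) is the antecedent; the one ending more conclusively (perfect authentic cadence) is the consequent. The consequent is phrase 2.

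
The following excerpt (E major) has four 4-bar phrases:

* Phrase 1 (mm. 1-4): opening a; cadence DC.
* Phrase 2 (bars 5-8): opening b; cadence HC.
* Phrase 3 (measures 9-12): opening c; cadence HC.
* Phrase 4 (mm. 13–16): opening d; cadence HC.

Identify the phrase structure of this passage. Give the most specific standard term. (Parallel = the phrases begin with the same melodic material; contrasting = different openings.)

Phrase 4 ends with a half cadence, no stronger than phrase 2's half cadence, so the four phrases do not form a double period; nor do phrases 3–4 duplicate 1–2, so it is not a repeated period. With no phrase reaching a conclusive cadence, the passage is a phrase group.

phrase group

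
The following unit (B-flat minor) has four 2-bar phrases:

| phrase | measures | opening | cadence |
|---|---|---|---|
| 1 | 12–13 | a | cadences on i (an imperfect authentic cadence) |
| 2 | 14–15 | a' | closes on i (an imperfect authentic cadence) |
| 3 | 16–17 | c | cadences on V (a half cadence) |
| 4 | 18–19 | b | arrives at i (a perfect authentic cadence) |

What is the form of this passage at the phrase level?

contrasting double period

Four phrases in two halves: the first half (bars 12-15) ends with an imperfect authentic cadence, the second (mm. 16–19) with a perfect authentic cadence — a large antecedent–consequent pair, i.e. a double period.
Phrase 3 begins with different material from phrase 1, making it contrasting.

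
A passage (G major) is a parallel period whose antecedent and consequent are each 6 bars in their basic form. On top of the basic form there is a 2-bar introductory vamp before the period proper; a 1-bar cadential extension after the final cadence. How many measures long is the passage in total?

15 measures

Basic parallel period: 6 + 6 = 12 bars.
12 (basic form) + 2 (introduction) + 1 (cadential extension) = 15.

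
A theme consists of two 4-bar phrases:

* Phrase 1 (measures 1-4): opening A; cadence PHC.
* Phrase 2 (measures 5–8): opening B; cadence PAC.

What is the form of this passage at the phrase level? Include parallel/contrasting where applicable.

contrasting period

Phrase 1 ends with a Phrygian half cadence (weaker) and phrase 2 with a perfect authentic cadence (stronger): antecedent + consequent = a period.
The two phrases open with different material (A / B), so the period is contrasting.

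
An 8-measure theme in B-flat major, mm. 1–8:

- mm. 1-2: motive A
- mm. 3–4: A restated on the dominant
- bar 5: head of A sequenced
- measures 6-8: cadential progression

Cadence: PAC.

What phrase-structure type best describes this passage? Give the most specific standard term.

sentence

Basic idea (measures 1-2) + its repetition (measures 3-4) form the presentation; fragmentation and cadence (mm. 5–8) form the continuation — the 8-bar whole is a sentence.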